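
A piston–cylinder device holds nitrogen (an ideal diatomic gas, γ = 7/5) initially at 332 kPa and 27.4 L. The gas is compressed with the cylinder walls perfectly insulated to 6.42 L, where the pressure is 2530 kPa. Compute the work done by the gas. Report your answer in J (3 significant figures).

W ≈ -17900 J

Adiabatic: W = (P₁V₁ − P₂V₂)/(γ − 1) with γ = 7/5.
P₁V₁ = 9097 J, P₂V₂ = 16243 J.
W = (9097 − 16243) / 0.4 = -17865 J.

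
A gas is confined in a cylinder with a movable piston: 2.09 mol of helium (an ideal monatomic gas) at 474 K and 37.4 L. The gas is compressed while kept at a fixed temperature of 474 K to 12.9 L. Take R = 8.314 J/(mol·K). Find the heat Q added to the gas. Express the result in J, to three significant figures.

Isothermal ⇒ ΔU = 0, so Q = W = nRT ln(V₂/V₁).
Q = (2.09)(8.314)(474) ln(12.9/37.4) = 8236 × -1.064 = -8767 J.

Q ≈ -8770 J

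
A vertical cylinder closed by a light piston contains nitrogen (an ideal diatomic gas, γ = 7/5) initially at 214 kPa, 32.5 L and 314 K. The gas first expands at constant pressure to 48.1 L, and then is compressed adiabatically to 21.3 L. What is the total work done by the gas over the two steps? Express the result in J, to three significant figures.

W_total ≈ -6570 J

Step 1 (isobaric): W = PΔV = (214 kPa)(48.1 − 32.5 L) = 3338 J.
After step 1: P = 214 kPa, V = 48.1 L, T = 464.7 K.
Step 2 (adiabatic): W = (P₁V₁ − P₂V₂)/(γ−1) = (10293 − 14258)/0.4 = -9912 J.
W_total = 3338 − 9912 = -6574 J.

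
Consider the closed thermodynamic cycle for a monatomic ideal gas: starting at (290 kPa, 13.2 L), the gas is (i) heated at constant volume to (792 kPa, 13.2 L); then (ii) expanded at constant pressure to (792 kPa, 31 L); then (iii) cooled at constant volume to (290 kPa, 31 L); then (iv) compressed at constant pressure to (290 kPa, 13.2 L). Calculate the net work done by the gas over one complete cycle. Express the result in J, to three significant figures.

W_net ≈ 8940 J

Constant-volume legs do no work.
W(ii) = (792)(31 − 13.2) = 14098 J; W(iv) = (290)(13.2 − 31) = -5162 J.
W_net = 14098 − 5162 = 8936 J (the clockwise enclosed area).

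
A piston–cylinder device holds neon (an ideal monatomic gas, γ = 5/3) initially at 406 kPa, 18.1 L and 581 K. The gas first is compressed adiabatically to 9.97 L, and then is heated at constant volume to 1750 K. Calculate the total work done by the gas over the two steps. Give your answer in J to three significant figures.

Step 1 (adiabatic): W = (P₁V₁ − P₂V₂)/(γ−1) = (7349 − 10936)/0.667 = -5381 J.
Step 2 (isochoric): W = 0 (constant volume).
W_total = -5381 + 0 = -5381 J.

W_total ≈ -5380 J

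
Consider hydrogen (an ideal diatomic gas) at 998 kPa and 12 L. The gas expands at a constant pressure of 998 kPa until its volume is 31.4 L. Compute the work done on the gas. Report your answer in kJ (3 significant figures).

W ≈ -19.4 kJ

Isobaric: W = P ΔV.
W = (998 kPa)(31.4 − 12 L) = (998)(19.4) = 19361 J.
Work on gas = −W_by = -19361 J.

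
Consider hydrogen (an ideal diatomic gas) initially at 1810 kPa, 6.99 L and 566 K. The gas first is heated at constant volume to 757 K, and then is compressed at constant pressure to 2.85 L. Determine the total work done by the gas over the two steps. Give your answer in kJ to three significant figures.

Step 1 (isochoric): W = 0 (constant volume).
After step 1: P = 2421 kPa (V unchanged).
Step 2 (isobaric): W = PΔV = (2421 kPa)(2.85 − 6.99 L) = -10022 J.
W_total = 0 − 10022 = -10022 J.

W_total ≈ -10.0 kJ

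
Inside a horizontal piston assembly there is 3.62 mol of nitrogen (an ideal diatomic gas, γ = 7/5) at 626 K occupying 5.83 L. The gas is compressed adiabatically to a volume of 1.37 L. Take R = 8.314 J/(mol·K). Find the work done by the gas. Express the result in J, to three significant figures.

W ≈ -37000 J

Adiabatic: TV^(γ−1) = const with γ = 7/5.
T₂ = T₁ (V₁/V₂)^(γ−1) = 626 × (5.83/1.37)^0.4 = 626 × 1.785 = 1117 K.
W_by = nCᵥ(T₁ − T₂) = (3.62)(20.79)(626 − 1117) = -36963 J.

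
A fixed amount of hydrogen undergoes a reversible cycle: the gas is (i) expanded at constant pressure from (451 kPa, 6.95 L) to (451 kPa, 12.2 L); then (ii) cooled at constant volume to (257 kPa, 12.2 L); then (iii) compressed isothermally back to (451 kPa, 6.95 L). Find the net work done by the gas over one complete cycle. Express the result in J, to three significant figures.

Leg (i): W = PΔV = (451)(12.2 − 6.95) = 2368 J.
Leg (ii): W = 0.
Leg (iii): W = PᵢVᵢ ln(V_f/Vᵢ) = (3135) ln(6.95/12.2) = -1764 J.
W_net = 2368 − 1764 = 603.5 J.

W_net ≈ 603 J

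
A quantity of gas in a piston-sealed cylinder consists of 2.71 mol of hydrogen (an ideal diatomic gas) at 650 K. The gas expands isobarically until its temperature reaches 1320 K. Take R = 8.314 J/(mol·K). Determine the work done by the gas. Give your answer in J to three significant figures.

W ≈ 15100 J

Isobaric: W = P ΔV = nR ΔT.
W = (2.71)(8.314)(1320 − 650) = 15096 J.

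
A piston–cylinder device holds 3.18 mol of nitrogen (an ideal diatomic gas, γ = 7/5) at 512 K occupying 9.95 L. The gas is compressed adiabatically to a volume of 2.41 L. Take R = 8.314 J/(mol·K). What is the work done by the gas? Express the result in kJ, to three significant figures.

Adiabatic: TV^(γ−1) = const with γ = 7/5.
T₂ = T₁ (V₁/V₂)^(γ−1) = 512 × (9.95/2.41)^0.4 = 512 × 1.763 = 902.8 K.
W_by = nCᵥ(T₁ − T₂) = (3.18)(20.79)(512 − 902.8) = -25831 J.

W ≈ -25.8 kJ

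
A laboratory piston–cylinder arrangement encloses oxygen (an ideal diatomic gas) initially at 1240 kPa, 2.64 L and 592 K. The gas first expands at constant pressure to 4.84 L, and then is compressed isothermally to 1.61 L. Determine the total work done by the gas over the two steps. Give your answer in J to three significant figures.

W_total ≈ -3880 J

Step 1 (isobaric): W = PΔV = (1240 kPa)(4.84 − 2.64 L) = 2728 J.
After step 1: P = 1240 kPa, V = 4.84 L, T = 1085 K.
Step 2 (isothermal): W = P₁V₁ ln(V₂/V₁) = (6002) ln(1.61/4.84) = -6606 J.
W_total = 2728 − 6606 = -3878 J.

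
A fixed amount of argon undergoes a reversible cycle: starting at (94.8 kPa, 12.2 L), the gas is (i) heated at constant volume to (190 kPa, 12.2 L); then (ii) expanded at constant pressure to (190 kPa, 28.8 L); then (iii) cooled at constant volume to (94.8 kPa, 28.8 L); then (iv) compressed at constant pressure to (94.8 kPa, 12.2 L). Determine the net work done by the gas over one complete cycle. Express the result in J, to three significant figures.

W_net ≈ 1580 J

Constant-volume legs do no work.
W(ii) = (190)(28.8 − 12.2) = 3154 J; W(iv) = (94.8)(12.2 − 28.8) = -1574 J.
W_net = 3154 − 1574 = 1580 J (the clockwise enclosed area).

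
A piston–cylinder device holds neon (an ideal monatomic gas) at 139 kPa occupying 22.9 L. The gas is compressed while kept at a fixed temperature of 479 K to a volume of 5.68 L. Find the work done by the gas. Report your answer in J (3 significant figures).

Isothermal: W = nRT ln(V₂/V₁) = P₁V₁ ln(V₂/V₁).
P₁V₁ = (139 kPa)(22.9 L) = 3183 J.
W = 3183 × ln(5.68/22.9) = 3183 × -1.394
W_by_gas = -4438 J.

W ≈ -4440 J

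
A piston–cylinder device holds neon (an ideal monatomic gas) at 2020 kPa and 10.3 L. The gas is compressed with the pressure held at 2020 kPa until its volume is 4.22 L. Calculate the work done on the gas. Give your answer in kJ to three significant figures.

Isobaric: W = P ΔV.
W = (2020 kPa)(4.22 − 10.3 L) = (2020)(-6.08) = -12282 J.
Work on gas = −W_by = 12282 J.

W ≈ 12.3 kJ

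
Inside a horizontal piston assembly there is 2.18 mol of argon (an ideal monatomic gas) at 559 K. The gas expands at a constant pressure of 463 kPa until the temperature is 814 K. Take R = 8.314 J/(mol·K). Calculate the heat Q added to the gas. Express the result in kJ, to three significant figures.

Isobaric: W = nRΔT = (2.18)(8.314)(255) = 4622 J.
ΔU = nCᵥΔT with Cᵥ = 3R/2: ΔU = (2.18)(12.47)(255) = 6933 J.
Q = ΔU + W = 6933 + 4622 = 11554 J.

Q ≈ 11.6 kJ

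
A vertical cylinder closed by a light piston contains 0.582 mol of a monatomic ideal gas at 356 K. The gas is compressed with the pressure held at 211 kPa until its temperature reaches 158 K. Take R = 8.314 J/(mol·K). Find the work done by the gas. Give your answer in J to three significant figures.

Isobaric: W = P ΔV = nR ΔT.
W = (0.582)(8.314)(158 − 356) = -958.1 J.

W ≈ -958 J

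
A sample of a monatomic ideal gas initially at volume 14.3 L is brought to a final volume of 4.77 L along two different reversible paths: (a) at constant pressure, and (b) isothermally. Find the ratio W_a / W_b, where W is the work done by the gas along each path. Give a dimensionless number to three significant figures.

Path (a) isobaric: W = P₁(V₂ − V₁) → W_a/(P₁V₁) = -0.6664.
Path (b) isothermal: W = P₁V₁ ln(V₂/V₁) → W_b/(P₁V₁) = -1.098.
W_a / W_b = -0.6664 / -1.098 = 0.607.

W_a / W_b ≈ 0.607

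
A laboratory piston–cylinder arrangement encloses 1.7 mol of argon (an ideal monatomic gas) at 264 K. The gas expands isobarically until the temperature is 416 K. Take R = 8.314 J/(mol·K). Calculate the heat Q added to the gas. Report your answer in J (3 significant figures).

Q ≈ 5370 J

Isobaric: W = nRΔT = (1.7)(8.314)(152) = 2148 J.
ΔU = nCᵥΔT with Cᵥ = 3R/2: ΔU = (1.7)(12.47)(152) = 3223 J.
Q = ΔU + W = 3223 + 2148 = 5371 J.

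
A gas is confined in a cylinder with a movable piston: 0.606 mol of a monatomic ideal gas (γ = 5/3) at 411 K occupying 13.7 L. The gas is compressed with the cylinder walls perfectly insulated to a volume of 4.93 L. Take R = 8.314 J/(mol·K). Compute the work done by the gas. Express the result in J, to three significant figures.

W ≈ -3030 J

Adiabatic: TV^(γ−1) = const with γ = 5/3.
T₂ = T₁ (V₁/V₂)^(γ−1) = 411 × (13.7/4.93)^0.667 = 411 × 1.977 = 812.4 K.
W_by = nCᵥ(T₁ − T₂) = (0.606)(12.47)(411 − 812.4) = -3033 J.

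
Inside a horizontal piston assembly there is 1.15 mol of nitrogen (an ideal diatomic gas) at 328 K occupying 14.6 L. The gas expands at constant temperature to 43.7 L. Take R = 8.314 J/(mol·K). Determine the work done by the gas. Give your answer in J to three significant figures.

W ≈ 3440 J

Isothermal: W = nRT ln(V₂/V₁).
W = (1.15)(8.314)(328) × ln(43.7/14.6)
  = 3136 × 1.096
W_by_gas = 3438 J.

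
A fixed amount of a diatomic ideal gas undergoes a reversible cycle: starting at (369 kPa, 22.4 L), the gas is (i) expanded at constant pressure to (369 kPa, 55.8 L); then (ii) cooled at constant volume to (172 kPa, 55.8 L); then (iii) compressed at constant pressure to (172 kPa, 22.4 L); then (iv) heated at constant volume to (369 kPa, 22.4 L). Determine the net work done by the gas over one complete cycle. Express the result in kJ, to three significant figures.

W_net ≈ 6.58 kJ

Constant-volume legs do no work.
W(i) = (369)(55.8 − 22.4) = 12325 J; W(iii) = (172)(22.4 − 55.8) = -5745 J.
W_net = 12325 − 5745 = 6580 J (the clockwise enclosed area).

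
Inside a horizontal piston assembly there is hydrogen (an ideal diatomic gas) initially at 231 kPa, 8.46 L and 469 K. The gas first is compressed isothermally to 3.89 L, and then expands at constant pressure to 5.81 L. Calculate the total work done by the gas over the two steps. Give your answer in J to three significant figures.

Step 1 (isothermal): W = P₁V₁ ln(V₂/V₁) = (1954) ln(3.89/8.46) = -1518 J.
After step 1: P = 502.4 kPa, V = 3.89 L, T = 469 K.
Step 2 (isobaric): W = PΔV = (502.4 kPa)(5.81 − 3.89 L) = 964.6 J.
W_total = -1518 + 964.6 = -553.8 J.

W_total ≈ -554 J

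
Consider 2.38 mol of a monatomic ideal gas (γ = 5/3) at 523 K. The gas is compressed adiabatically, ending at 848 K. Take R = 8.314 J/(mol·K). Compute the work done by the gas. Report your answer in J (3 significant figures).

W ≈ -9650 J

Adiabatic ⇒ Q = 0, so W_by = −ΔU = nCᵥ(T₁ − T₂).
Cᵥ = 3R/2 = 12.47 J/(mol·K).
W = (2.38)(12.47)(523 − 848) = -9646 J.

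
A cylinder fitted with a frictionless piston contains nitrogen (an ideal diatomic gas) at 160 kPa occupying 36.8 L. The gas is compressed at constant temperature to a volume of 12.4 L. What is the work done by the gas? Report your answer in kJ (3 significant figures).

W ≈ -6.40 kJ

Isothermal: W = nRT ln(V₂/V₁) = P₁V₁ ln(V₂/V₁).
P₁V₁ = (160 kPa)(36.8 L) = 5888 J.
W = 5888 × ln(12.4/36.8) = 5888 × -1.088
W_by_gas = -6405 J.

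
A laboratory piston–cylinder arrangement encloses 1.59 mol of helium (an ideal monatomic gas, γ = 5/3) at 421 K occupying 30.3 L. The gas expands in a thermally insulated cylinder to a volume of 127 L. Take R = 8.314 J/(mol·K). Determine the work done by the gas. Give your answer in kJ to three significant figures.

W ≈ 5.14 kJ

Adiabatic: TV^(γ−1) = const with γ = 5/3.
T₂ = T₁ (V₁/V₂)^(γ−1) = 421 × (30.3/127)^0.667 = 421 × 0.3847 = 161.9 K.
W_by = nCᵥ(T₁ − T₂) = (1.59)(12.47)(421 − 161.9) = 5137 J.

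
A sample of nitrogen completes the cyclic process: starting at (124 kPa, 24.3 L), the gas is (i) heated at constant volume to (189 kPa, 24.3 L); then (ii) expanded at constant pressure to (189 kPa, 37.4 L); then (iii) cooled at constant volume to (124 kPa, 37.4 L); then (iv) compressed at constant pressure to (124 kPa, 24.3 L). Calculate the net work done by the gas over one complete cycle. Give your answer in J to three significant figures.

W_net ≈ 852 J

Constant-volume legs do no work.
W(ii) = (189)(37.4 − 24.3) = 2476 J; W(iv) = (124)(24.3 − 37.4) = -1624 J.
W_net = 2476 − 1624 = 851.5 J (the clockwise enclosed area).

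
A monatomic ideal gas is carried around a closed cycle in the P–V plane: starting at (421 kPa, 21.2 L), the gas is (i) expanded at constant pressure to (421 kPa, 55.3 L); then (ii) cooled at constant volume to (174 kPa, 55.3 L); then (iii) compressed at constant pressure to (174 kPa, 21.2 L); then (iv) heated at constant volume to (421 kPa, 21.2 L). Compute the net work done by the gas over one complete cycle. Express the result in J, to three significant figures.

W_net ≈ 8420 J

Constant-volume legs do no work.
W(i) = (421)(55.3 − 21.2) = 14356 J; W(iii) = (174)(21.2 − 55.3) = -5933 J.
W_net = 14356 − 5933 = 8423 J (the clockwise enclosed area).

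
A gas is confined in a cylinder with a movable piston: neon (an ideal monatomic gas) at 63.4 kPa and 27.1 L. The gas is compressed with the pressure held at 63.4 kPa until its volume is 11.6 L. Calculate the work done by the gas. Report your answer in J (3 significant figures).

W ≈ -983 J

Isobaric: W = P ΔV.
W = (63.4 kPa)(11.6 − 27.1 L) = (63.4)(-15.5) = -982.7 J.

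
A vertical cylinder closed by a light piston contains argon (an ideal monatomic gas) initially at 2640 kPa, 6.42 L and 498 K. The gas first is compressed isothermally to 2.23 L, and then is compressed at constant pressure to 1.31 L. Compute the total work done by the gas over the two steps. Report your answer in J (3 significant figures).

Step 1 (isothermal): W = P₁V₁ ln(V₂/V₁) = (16949) ln(2.23/6.42) = -17922 J.
After step 1: P = 7600 kPa, V = 2.23 L, T = 498 K.
Step 2 (isobaric): W = PΔV = (7600 kPa)(1.31 − 2.23 L) = -6992 J.
W_total = -17922 − 6992 = -24914 J.

W_total ≈ -24900 J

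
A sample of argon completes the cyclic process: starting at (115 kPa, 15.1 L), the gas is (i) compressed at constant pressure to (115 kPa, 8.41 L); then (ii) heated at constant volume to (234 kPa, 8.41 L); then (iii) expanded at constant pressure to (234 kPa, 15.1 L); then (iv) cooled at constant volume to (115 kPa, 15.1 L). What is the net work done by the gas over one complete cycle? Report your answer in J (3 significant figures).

W_net ≈ 796 J

Constant-volume legs do no work.
W(i) = (115)(8.41 − 15.1) = -769.3 J; W(iii) = (234)(15.1 − 8.41) = 1565 J.
W_net = -769.3 + 1565 = 796.1 J (the clockwise enclosed area).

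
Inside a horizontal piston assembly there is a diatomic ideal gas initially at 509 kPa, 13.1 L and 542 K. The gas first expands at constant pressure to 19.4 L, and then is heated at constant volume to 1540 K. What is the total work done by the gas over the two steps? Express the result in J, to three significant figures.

W_total ≈ 3210 J

Step 1 (isobaric): W = PΔV = (509 kPa)(19.4 − 13.1 L) = 3207 J.
Step 2 (isochoric): W = 0 (constant volume).
W_total = 3207 + 0 = 3207 J.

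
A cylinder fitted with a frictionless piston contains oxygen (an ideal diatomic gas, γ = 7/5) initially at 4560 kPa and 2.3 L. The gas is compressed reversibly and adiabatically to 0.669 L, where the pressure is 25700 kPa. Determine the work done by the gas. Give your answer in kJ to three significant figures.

W ≈ -16.8 kJ

Adiabatic: W = (P₁V₁ − P₂V₂)/(γ − 1) with γ = 7/5.
P₁V₁ = 10488 J, P₂V₂ = 17193 J.
W = (10488 − 17193) / 0.4 = -16763 J.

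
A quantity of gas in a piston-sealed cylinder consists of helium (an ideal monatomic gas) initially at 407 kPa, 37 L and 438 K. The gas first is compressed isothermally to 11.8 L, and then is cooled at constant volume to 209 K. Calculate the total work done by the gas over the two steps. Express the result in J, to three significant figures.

W_total ≈ -17200 J

Step 1 (isothermal): W = P₁V₁ ln(V₂/V₁) = (15059) ln(11.8/37) = -17210 J.
Step 2 (isochoric): W = 0 (constant volume).
W_total = -17210 + 0 = -17210 J.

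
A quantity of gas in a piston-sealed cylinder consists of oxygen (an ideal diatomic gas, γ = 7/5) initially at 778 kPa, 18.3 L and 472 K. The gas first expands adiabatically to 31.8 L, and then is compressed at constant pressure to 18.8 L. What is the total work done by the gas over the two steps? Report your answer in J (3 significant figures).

W_total ≈ 2390 J

Step 1 (adiabatic): W = (P₁V₁ − P₂V₂)/(γ−1) = (14237 − 11414)/0.4 = 7058 J.
After step 1: P = 358.9 kPa, V = 31.8 L, T = 378.4 K.
Step 2 (isobaric): W = PΔV = (358.9 kPa)(18.8 − 31.8 L) = -4666 J.
W_total = 7058 − 4666 = 2392 J.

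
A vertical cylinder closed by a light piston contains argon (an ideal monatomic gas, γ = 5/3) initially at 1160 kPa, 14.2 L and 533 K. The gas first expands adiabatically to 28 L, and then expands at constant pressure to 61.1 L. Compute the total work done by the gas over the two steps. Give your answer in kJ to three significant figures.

Step 1 (adiabatic): W = (P₁V₁ − P₂V₂)/(γ−1) = (16472 − 10475)/0.667 = 8995 J.
After step 1: P = 374.1 kPa, V = 28 L, T = 339 K.
Step 2 (isobaric): W = PΔV = (374.1 kPa)(61.1 − 28 L) = 12383 J.
W_total = 8995 + 12383 = 21378 J.

W_total ≈ 21.4 kJ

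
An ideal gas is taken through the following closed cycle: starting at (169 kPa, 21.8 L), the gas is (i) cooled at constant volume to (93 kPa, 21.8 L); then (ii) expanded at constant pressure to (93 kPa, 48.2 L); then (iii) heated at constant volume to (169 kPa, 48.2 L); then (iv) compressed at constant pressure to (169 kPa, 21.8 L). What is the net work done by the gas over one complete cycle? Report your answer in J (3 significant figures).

Constant-volume legs do no work.
W(ii) = (93)(48.2 − 21.8) = 2455 J; W(iv) = (169)(21.8 − 48.2) = -4462 J.
W_net = 2455 − 4462 = -2006 J (the counter-clockwise enclosed area).

W_net ≈ -2010 J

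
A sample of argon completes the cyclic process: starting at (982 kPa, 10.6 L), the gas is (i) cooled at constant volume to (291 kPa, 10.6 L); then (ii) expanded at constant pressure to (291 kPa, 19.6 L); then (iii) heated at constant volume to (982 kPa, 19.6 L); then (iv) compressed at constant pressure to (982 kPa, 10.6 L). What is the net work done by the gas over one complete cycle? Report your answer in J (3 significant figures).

W_net ≈ -6220 J

Constant-volume legs do no work.
W(ii) = (291)(19.6 − 10.6) = 2619 J; W(iv) = (982)(10.6 − 19.6) = -8838 J.
W_net = 2619 − 8838 = -6219 J (the counter-clockwise enclosed area).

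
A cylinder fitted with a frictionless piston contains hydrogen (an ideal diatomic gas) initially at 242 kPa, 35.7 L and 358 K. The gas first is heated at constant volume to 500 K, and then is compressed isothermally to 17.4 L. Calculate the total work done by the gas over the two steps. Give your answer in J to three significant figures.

Step 1 (isochoric): W = 0 (constant volume).
After step 1: P = 338 kPa (V unchanged).
Step 2 (isothermal): W = P₁V₁ ln(V₂/V₁) = (12066) ln(17.4/35.7) = -8672 J.
W_total = 0 − 8672 = -8672 J.

W_total ≈ -8670 J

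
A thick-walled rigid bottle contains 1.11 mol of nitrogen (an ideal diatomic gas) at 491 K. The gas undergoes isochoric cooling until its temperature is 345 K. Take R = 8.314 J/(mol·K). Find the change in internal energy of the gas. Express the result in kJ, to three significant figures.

Constant volume ⇒ W = 0, so Q = ΔU = nCᵥΔT with Cᵥ = 5R/2 = 20.79 J/(mol·K).
ΔU = (1.11)(20.79)(345 − 491) = -3368 J.

ΔU ≈ -3.37 kJ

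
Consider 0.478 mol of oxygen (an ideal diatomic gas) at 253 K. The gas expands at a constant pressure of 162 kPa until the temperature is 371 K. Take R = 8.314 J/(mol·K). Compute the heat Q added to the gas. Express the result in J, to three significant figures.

Isobaric: W = nRΔT = (0.478)(8.314)(118) = 468.9 J.
ΔU = nCᵥΔT with Cᵥ = 5R/2: ΔU = (0.478)(20.79)(118) = 1172 J.
Q = ΔU + W = 1172 + 468.9 = 1641 J.

Q ≈ 1640 J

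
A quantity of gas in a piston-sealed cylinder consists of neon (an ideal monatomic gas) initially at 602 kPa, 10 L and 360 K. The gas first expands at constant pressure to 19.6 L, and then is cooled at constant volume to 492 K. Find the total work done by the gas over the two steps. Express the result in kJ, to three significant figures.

W_total ≈ 5.78 kJ

Step 1 (isobaric): W = PΔV = (602 kPa)(19.6 − 10 L) = 5779 J.
Step 2 (isochoric): W = 0 (constant volume).
W_total = 5779 + 0 = 5779 J.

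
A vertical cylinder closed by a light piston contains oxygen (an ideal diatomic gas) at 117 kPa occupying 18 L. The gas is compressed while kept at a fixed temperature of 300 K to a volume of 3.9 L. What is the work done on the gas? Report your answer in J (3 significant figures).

Isothermal: W = nRT ln(V₂/V₁) = P₁V₁ ln(V₂/V₁).
P₁V₁ = (117 kPa)(18 L) = 2106 J.
W = 2106 × ln(3.9/18) = 2106 × -1.529
W_by_gas = -3221 J; work on gas = −W_by = 3221 J.

W ≈ 3220 J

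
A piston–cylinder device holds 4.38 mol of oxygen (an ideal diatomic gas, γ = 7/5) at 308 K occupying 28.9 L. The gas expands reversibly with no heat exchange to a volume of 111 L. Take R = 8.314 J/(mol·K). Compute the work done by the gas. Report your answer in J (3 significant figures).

W ≈ 11700 J

Adiabatic: TV^(γ−1) = const with γ = 7/5.
T₂ = T₁ (V₁/V₂)^(γ−1) = 308 × (28.9/111)^0.4 = 308 × 0.5838 = 179.8 K.
W_by = nCᵥ(T₁ − T₂) = (4.38)(20.79)(308 − 179.8) = 11671 J.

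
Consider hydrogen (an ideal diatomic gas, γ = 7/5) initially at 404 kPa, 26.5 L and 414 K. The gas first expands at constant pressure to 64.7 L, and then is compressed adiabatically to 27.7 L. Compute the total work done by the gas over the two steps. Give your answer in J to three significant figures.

W_total ≈ -11000 J

Step 1 (isobaric): W = PΔV = (404 kPa)(64.7 − 26.5 L) = 15433 J.
After step 1: P = 404 kPa, V = 64.7 L, T = 1011 K.
Step 2 (adiabatic): W = (P₁V₁ − P₂V₂)/(γ−1) = (26139 − 36699)/0.4 = -26401 J.
W_total = 15433 − 26401 = -10968 J.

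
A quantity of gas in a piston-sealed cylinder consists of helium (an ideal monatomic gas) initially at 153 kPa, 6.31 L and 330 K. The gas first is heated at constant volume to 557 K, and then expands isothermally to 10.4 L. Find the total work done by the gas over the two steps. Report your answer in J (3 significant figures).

Step 1 (isochoric): W = 0 (constant volume).
After step 1: P = 258.2 kPa (V unchanged).
Step 2 (isothermal): W = P₁V₁ ln(V₂/V₁) = (1630) ln(10.4/6.31) = 814.2 J.
W_total = 0 + 814.2 = 814.2 J.

W_total ≈ 814 J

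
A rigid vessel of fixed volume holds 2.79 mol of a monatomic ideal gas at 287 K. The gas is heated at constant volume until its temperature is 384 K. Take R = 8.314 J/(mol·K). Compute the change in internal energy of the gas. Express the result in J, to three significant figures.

Constant volume ⇒ W = 0, so Q = ΔU = nCᵥΔT with Cᵥ = 3R/2 = 12.47 J/(mol·K).
ΔU = (2.79)(12.47)(384 − 287) = 3375 J.

ΔU ≈ 3380 J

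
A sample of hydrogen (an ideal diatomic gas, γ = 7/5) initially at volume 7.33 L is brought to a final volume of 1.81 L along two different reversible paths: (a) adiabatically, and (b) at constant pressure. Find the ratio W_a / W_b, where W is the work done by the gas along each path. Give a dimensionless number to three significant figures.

Path (a) adiabatic: W = P₁V₁(1 − (V₁/V₂)^(γ−1))/(γ−1) → W_a/(P₁V₁) = -1.874.
Path (b) isobaric: W = P₁(V₂ − V₁) → W_b/(P₁V₁) = -0.7531.
W_a / W_b = -1.874 / -0.7531 = 2.489.

W_a / W_b ≈ 2.49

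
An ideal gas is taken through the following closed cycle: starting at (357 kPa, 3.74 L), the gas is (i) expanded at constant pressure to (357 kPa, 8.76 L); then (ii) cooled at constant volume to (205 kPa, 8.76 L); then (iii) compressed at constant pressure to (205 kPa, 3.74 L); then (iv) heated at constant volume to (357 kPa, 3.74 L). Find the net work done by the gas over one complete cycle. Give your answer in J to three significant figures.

Constant-volume legs do no work.
W(i) = (357)(8.76 − 3.74) = 1792 J; W(iii) = (205)(3.74 − 8.76) = -1029 J.
W_net = 1792 − 1029 = 763 J (the clockwise enclosed area).

W_net ≈ 763 J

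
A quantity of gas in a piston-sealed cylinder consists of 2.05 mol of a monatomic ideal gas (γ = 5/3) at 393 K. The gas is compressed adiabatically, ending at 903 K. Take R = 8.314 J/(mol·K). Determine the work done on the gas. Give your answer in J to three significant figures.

Adiabatic ⇒ Q = 0, so W_by = −ΔU = nCᵥ(T₁ − T₂).
Cᵥ = 3R/2 = 12.47 J/(mol·K).
W = (2.05)(12.47)(393 − 903) = -13038 J.
Work on gas = −W_by = 13038 J.

W ≈ 13000 J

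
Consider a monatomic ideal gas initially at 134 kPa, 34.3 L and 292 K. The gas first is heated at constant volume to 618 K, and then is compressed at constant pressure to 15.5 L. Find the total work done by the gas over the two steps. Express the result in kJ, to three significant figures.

Step 1 (isochoric): W = 0 (constant volume).
After step 1: P = 283.6 kPa (V unchanged).
Step 2 (isobaric): W = PΔV = (283.6 kPa)(15.5 − 34.3 L) = -5332 J.
W_total = 0 − 5332 = -5332 J.

W_total ≈ -5.33 kJ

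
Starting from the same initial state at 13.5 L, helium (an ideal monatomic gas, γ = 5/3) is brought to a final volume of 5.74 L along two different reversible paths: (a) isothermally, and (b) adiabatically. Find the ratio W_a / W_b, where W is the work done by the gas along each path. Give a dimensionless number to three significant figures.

W_a / W_b ≈ 0.742

Path (a) isothermal: W = P₁V₁ ln(V₂/V₁) → W_a/(P₁V₁) = -0.8552.
Path (b) adiabatic: W = P₁V₁(1 − (V₁/V₂)^(γ−1))/(γ−1) → W_b/(P₁V₁) = -1.153.
W_a / W_b = -0.8552 / -1.153 = 0.7419.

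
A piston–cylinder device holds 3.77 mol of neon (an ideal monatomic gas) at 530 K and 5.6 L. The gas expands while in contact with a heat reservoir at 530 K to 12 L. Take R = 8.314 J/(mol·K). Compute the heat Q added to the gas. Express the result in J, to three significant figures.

Isothermal ⇒ ΔU = 0, so Q = W = nRT ln(V₂/V₁).
Q = (3.77)(8.314)(530) ln(12/5.6) = 16612 × 0.7621 = 12661 J.

Q ≈ 12700 J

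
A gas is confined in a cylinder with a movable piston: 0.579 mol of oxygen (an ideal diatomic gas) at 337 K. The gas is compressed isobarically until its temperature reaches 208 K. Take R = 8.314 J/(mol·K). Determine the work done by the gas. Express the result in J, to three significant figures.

W ≈ -621 J

Isobaric: W = P ΔV = nR ΔT.
W = (0.579)(8.314)(208 − 337) = -621 J.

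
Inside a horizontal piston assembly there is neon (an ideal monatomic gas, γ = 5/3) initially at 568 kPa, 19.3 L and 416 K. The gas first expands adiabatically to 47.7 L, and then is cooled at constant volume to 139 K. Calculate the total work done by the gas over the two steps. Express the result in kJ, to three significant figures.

W_total ≈ 7.45 kJ

Step 1 (adiabatic): W = (P₁V₁ − P₂V₂)/(γ−1) = (10962 − 5997)/0.667 = 7448 J.
Step 2 (isochoric): W = 0 (constant volume).
W_total = 7448 + 0 = 7448 J.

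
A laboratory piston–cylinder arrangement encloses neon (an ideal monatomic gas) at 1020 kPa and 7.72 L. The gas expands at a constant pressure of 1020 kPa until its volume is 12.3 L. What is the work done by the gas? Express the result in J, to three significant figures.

W ≈ 4670 J

Isobaric: W = P ΔV.
W = (1020 kPa)(12.3 − 7.72 L) = (1020)(4.58) = 4672 J.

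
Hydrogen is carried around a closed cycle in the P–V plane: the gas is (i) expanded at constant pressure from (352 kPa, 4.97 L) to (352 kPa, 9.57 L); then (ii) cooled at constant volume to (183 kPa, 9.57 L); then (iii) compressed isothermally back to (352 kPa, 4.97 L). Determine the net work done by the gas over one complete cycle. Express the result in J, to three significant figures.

Leg (i): W = PΔV = (352)(9.57 − 4.97) = 1619 J.
Leg (ii): W = 0.
Leg (iii): W = PᵢVᵢ ln(V_f/Vᵢ) = (1751) ln(4.97/9.57) = -1147 J.
W_net = 1619 − 1147 = 471.7 J.

W_net ≈ 472 J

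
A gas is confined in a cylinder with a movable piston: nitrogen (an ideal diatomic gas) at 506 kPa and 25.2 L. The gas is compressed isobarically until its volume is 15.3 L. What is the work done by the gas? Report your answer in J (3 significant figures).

W ≈ -5010 J

Isobaric: W = P ΔV.
W = (506 kPa)(15.3 − 25.2 L) = (506)(-9.9) = -5009 J.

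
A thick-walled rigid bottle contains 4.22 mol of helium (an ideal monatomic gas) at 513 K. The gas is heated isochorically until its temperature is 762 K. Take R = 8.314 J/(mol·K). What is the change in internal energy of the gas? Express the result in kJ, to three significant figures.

Constant volume ⇒ W = 0, so Q = ΔU = nCᵥΔT with Cᵥ = 3R/2 = 12.47 J/(mol·K).
ΔU = (4.22)(12.47)(762 − 513) = 13104 J.

ΔU ≈ 13.1 kJ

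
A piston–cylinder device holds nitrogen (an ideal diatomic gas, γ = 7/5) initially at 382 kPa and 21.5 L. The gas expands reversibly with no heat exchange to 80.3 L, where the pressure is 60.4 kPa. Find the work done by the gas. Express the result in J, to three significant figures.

W ≈ 8410 J

Adiabatic: W = (P₁V₁ − P₂V₂)/(γ − 1) with γ = 7/5.
P₁V₁ = 8213 J, P₂V₂ = 4850 J.
W = (8213 − 4850) / 0.4 = 8407 J.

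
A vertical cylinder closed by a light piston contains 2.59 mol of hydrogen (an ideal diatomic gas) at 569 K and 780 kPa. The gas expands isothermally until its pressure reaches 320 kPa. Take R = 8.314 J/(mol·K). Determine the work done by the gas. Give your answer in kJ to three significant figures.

Isothermal process: W = nRT ln(V₂/V₁) = nRT ln(P₁/P₂).
W = (2.59)(8.314)(569) × ln(780/320)
  = 12252 × ln(2.438) = 12252 × 0.891
W_by_gas = 10917 J.

W ≈ 10.9 kJ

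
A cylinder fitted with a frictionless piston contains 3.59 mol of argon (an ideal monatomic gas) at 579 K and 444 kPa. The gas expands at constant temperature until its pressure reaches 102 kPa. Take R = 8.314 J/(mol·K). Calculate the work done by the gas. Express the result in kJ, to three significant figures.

Isothermal process: W = nRT ln(V₂/V₁) = nRT ln(P₁/P₂).
W = (3.59)(8.314)(579) × ln(444/102)
  = 17282 × ln(4.353) = 17282 × 1.471
W_by_gas = 25419 J.

W ≈ 25.4 kJ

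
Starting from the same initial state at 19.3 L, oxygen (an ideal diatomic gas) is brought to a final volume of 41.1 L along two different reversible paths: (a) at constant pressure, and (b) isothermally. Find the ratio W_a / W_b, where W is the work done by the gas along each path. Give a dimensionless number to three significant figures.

Path (a) isobaric: W = P₁(V₂ − V₁) → W_a/(P₁V₁) = 1.13.
Path (b) isothermal: W = P₁V₁ ln(V₂/V₁) → W_b/(P₁V₁) = 0.7559.
W_a / W_b = 1.13 / 0.7559 = 1.494.

W_a / W_b ≈ 1.49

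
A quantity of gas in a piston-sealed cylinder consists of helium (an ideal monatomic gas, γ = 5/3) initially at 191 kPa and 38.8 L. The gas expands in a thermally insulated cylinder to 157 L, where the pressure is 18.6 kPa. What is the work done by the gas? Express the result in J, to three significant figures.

W ≈ 6740 J

Adiabatic: W = (P₁V₁ − P₂V₂)/(γ − 1) with γ = 5/3.
P₁V₁ = 7411 J, P₂V₂ = 2920 J.
W = (7411 − 2920) / 0.6667 = 6736 J.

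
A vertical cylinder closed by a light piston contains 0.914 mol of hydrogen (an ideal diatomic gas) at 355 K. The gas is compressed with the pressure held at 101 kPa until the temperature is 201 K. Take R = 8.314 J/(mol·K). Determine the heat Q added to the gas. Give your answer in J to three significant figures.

Isobaric: W = nRΔT = (0.914)(8.314)(-154) = -1170 J.
ΔU = nCᵥΔT with Cᵥ = 5R/2: ΔU = (0.914)(20.79)(-154) = -2926 J.
Q = ΔU + W = -2926 − 1170 = -4096 J.

Q ≈ -4100 J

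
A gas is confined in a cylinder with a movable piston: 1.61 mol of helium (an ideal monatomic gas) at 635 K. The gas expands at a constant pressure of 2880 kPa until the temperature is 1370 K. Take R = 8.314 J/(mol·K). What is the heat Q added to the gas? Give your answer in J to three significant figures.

Isobaric: W = nRΔT = (1.61)(8.314)(735) = 9838 J.
ΔU = nCᵥΔT with Cᵥ = 3R/2: ΔU = (1.61)(12.47)(735) = 14758 J.
Q = ΔU + W = 14758 + 9838 = 24596 J.

Q ≈ 24600 J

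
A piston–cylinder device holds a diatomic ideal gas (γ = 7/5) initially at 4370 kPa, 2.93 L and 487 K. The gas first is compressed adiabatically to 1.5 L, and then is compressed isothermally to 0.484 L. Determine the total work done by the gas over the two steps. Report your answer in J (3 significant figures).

W_total ≈ -28800 J

Step 1 (adiabatic): W = (P₁V₁ − P₂V₂)/(γ−1) = (12804 − 16736)/0.4 = -9831 J.
After step 1: P = 11158 kPa, V = 1.5 L, T = 636.6 K.
Step 2 (isothermal): W = P₁V₁ ln(V₂/V₁) = (16736) ln(0.484/1.5) = -18931 J.
W_total = -9831 − 18931 = -28762 J.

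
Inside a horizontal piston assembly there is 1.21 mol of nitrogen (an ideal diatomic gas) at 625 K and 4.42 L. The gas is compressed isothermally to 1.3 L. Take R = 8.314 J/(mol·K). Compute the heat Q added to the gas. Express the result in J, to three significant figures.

Isothermal ⇒ ΔU = 0, so Q = W = nRT ln(V₂/V₁).
Q = (1.21)(8.314)(625) ln(1.3/4.42) = 6287 × -1.224 = -7694 J.

Q ≈ -7690 J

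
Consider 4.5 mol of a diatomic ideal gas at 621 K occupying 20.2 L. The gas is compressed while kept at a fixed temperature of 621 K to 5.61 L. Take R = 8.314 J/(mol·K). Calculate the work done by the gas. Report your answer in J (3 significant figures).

W ≈ -29800 J

Isothermal: W = nRT ln(V₂/V₁).
W = (4.5)(8.314)(621) × ln(5.61/20.2)
  = 23233 × -1.281
W_by_gas = -29765 J.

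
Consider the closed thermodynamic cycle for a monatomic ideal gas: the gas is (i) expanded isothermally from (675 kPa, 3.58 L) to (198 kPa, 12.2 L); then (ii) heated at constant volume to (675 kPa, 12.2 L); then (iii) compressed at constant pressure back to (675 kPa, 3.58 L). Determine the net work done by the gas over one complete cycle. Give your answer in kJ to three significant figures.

Leg (i): W = PᵢVᵢ ln(V_f/Vᵢ) = (2416) ln(12.2/3.58) = 2963 J.
Leg (ii): W = 0.
Leg (iii): W = PΔV = (675)(3.58 − 12.2) = -5818 J.
W_net = 2963 − 5818 = -2856 J.

W_net ≈ -2.86 kJ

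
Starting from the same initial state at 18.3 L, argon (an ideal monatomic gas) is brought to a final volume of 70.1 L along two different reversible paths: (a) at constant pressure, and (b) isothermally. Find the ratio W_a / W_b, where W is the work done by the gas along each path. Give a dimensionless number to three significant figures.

W_a / W_b ≈ 2.11

Path (a) isobaric: W = P₁(V₂ − V₁) → W_a/(P₁V₁) = 2.831.
Path (b) isothermal: W = P₁V₁ ln(V₂/V₁) → W_b/(P₁V₁) = 1.343.
W_a / W_b = 2.831 / 1.343 = 2.108.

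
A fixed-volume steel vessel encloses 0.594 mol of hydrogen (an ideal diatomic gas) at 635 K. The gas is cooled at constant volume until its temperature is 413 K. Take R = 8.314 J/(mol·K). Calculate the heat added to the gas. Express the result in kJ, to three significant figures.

Q ≈ -2.74 kJ

Constant volume ⇒ W = 0, so Q = ΔU = nCᵥΔT with Cᵥ = 5R/2 = 20.79 J/(mol·K).
ΔU = (0.594)(20.79)(413 − 635) = -2741 J.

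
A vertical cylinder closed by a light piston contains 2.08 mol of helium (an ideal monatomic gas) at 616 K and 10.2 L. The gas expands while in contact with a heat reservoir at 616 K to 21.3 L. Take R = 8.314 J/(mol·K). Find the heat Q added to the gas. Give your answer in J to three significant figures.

Q ≈ 7840 J

Isothermal ⇒ ΔU = 0, so Q = W = nRT ln(V₂/V₁).
Q = (2.08)(8.314)(616) ln(21.3/10.2) = 10653 × 0.7363 = 7844 J.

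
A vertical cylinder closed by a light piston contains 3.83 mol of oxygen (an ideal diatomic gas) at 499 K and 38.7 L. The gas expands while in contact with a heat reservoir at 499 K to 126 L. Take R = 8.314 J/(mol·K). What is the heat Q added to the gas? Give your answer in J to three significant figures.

Q ≈ 18800 J

Isothermal ⇒ ΔU = 0, so Q = W = nRT ln(V₂/V₁).
Q = (3.83)(8.314)(499) ln(126/38.7) = 15889 × 1.18 = 18757 J.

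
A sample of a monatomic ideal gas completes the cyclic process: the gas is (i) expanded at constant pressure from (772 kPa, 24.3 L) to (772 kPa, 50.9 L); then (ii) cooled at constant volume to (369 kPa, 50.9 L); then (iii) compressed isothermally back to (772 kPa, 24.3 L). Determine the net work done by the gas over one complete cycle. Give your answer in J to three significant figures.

Leg (i): W = PΔV = (772)(50.9 − 24.3) = 20535 J.
Leg (ii): W = 0.
Leg (iii): W = PᵢVᵢ ln(V_f/Vᵢ) = (18782) ln(24.3/50.9) = -13887 J.
W_net = 20535 − 13887 = 6648 J.

W_net ≈ 6650 J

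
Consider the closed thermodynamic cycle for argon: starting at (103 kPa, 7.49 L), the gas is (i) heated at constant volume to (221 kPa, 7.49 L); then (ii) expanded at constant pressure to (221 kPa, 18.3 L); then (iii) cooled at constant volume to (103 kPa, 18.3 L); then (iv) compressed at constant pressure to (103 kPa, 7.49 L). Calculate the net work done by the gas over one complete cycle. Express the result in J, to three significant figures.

W_net ≈ 1280 J

Constant-volume legs do no work.
W(ii) = (221)(18.3 − 7.49) = 2389 J; W(iv) = (103)(7.49 − 18.3) = -1113 J.
W_net = 2389 − 1113 = 1276 J (the clockwise enclosed area).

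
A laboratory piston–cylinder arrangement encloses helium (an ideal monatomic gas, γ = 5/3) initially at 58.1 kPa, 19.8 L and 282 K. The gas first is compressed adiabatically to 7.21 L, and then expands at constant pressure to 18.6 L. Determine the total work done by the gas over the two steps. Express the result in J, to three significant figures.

W_total ≈ 1910 J

Step 1 (adiabatic): W = (P₁V₁ − P₂V₂)/(γ−1) = (1150 − 2256)/0.667 = -1658 J.
After step 1: P = 312.9 kPa, V = 7.21 L, T = 553 K.
Step 2 (isobaric): W = PΔV = (312.9 kPa)(18.6 − 7.21 L) = 3564 J.
W_total = -1658 + 3564 = 1905 J.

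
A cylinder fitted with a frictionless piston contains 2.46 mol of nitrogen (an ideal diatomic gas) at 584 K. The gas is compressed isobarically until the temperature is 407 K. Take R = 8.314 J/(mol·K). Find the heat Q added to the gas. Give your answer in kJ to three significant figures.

Q ≈ -12.7 kJ

Isobaric: W = nRΔT = (2.46)(8.314)(-177) = -3620 J.
ΔU = nCᵥΔT with Cᵥ = 5R/2: ΔU = (2.46)(20.79)(-177) = -9050 J.
Q = ΔU + W = -9050 − 3620 = -12670 J.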